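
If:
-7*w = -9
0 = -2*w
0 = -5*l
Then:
No Solution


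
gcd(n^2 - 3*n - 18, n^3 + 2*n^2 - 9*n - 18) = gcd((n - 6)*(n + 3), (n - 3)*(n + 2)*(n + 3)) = n + 3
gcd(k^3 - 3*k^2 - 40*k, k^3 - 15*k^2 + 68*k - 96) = k - 8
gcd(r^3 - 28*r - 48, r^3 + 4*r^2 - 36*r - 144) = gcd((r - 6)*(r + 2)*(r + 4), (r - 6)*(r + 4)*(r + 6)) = r^2 - 2*r - 24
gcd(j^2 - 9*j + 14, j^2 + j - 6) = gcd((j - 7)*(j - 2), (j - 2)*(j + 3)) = j - 2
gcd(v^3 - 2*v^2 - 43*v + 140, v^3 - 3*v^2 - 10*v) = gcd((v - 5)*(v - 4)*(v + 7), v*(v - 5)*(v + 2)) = v - 5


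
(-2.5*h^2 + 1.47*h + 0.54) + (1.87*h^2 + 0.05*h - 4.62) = -0.63*h^2 + 1.52*h - 4.08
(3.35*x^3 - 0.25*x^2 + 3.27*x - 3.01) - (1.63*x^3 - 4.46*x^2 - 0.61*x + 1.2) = 1.72*x^3 + 4.21*x^2 + 3.88*x - 4.21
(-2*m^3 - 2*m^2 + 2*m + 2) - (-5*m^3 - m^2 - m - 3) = 3*m^3 - m^2 + 3*m + 5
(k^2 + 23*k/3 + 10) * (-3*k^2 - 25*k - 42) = -3*k^4 - 48*k^3 - 791*k^2/3 - 572*k - 420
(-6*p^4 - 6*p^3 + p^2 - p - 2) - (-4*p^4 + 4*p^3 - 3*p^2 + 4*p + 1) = -2*p^4 - 10*p^3 + 4*p^2 - 5*p - 3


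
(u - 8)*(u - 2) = u^2 - 10*u + 16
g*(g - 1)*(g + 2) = g^3 + g^2 - 2*g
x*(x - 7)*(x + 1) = x^3 - 6*x^2 - 7*x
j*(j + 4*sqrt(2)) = j^2 + 4*sqrt(2)*j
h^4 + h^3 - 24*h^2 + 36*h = h*(h - 3)*(h - 2)*(h + 6)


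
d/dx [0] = 0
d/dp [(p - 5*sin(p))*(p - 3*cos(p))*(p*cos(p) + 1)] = -(p - 5*sin(p))*(p - 3*cos(p))*(p*sin(p) - cos(p)) + (p - 5*sin(p))*(p*cos(p) + 1)*(3*sin(p) + 1) - (p - 3*cos(p))*(p*cos(p) + 1)*(5*cos(p) - 1)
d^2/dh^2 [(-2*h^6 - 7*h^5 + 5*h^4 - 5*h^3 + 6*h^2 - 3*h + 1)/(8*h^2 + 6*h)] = (-192*h^8 - 696*h^7 - 772*h^6 - 198*h^5 + 135*h^4 - 165*h^3 + 48*h^2 + 36*h + 9)/(h^3*(64*h^3 + 144*h^2 + 108*h + 27))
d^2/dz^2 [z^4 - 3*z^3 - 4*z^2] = 12*z^2 - 18*z - 8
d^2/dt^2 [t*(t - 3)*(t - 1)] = 6*t - 8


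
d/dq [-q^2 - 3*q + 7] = -2*q - 3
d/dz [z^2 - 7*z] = 2*z - 7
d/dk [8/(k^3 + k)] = 8*(-3*k^2 - 1)/(k^2*(k^2 + 1)^2)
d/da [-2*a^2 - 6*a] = -4*a - 6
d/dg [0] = 0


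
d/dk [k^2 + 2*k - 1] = 2*k + 2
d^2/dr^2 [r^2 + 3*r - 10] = 2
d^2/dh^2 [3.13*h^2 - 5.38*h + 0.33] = 6.26000000000000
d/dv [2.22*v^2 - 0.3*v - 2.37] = 4.44*v - 0.3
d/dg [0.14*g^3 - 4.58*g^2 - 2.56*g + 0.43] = 0.42*g^2 - 9.16*g - 2.56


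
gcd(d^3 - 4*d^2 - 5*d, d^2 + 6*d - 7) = 1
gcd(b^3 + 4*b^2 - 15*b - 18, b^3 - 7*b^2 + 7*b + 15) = b^2 - 2*b - 3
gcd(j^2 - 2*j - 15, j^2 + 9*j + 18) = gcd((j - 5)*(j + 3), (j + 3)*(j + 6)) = j + 3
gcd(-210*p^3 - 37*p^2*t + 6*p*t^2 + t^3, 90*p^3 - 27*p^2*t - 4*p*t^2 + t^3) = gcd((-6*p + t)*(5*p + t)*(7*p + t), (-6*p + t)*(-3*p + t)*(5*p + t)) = 30*p^2 + p*t - t^2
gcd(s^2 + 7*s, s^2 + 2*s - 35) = s + 7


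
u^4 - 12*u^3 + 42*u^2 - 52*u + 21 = (u - 7)*(u - 3)*(u - 1)^2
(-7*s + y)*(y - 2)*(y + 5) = -7*s*y^2 - 21*s*y + 70*s + y^3 + 3*y^2 - 10*y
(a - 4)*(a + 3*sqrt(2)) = a^2 - 4*a + 3*sqrt(2)*a - 12*sqrt(2)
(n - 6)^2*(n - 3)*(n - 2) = n^4 - 17*n^3 + 102*n^2 - 252*n + 216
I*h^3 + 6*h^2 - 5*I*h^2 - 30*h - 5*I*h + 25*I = (h - 5)*(h - 5*I)*(I*h + 1)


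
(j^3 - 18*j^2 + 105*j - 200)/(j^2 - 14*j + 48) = (j^2 - 10*j + 25)/(j - 6)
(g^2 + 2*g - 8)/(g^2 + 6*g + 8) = (g - 2)/(g + 2)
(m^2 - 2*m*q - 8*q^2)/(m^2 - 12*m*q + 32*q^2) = (-m - 2*q)/(-m + 8*q)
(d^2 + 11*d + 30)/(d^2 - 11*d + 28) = (d^2 + 11*d + 30)/(d^2 - 11*d + 28)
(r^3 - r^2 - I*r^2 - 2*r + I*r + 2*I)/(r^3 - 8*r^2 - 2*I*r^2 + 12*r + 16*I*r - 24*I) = (r^2 + r*(1 - I) - I)/(r^2 - 2*r*(3 + I) + 12*I)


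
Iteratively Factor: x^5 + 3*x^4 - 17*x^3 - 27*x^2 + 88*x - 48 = (x - 1)*(x^4 + 4*x^3 - 13*x^2 - 40*x + 48) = (x - 1)*(x + 4)*(x^3 - 13*x + 12) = (x - 1)^2*(x + 4)*(x^2 + x - 12) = (x - 3)*(x - 1)^2*(x + 4)*(x + 4)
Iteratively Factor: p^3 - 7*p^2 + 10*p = (p - 2)*(p^2 - 5*p) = p*(p - 2)*(p - 5)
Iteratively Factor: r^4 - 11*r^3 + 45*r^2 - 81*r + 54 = (r - 3)*(r^3 - 8*r^2 + 21*r - 18) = (r - 3)^2*(r^2 - 5*r + 6) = (r - 3)^2*(r - 2)*(r - 3)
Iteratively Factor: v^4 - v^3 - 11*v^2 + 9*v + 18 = (v + 1)*(v^3 - 2*v^2 - 9*v + 18) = (v - 2)*(v + 1)*(v^2 - 9) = (v - 3)*(v - 2)*(v + 1)*(v + 3)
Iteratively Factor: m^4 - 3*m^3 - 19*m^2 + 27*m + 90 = (m + 2)*(m^3 - 5*m^2 - 9*m + 45) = (m - 5)*(m + 2)*(m^2 - 9) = (m - 5)*(m + 2)*(m + 3)*(m - 3)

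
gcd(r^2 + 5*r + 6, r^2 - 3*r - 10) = r + 2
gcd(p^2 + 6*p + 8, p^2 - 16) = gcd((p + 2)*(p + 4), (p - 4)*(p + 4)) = p + 4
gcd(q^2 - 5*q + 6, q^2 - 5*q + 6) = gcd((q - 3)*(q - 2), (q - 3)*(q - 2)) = q^2 - 5*q + 6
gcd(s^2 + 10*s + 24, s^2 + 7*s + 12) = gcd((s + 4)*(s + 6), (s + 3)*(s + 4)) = s + 4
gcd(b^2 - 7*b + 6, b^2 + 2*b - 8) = 1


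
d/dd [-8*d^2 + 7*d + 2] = 7 - 16*d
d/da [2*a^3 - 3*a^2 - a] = 6*a^2 - 6*a - 1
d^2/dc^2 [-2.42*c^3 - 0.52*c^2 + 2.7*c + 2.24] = -14.52*c - 1.04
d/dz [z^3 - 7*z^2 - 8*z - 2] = 3*z^2 - 14*z - 8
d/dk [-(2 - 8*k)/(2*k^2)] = 2*(1 - 2*k)/k^3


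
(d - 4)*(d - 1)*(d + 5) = d^3 - 21*d + 20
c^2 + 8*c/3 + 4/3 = (c + 2/3)*(c + 2)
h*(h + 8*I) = h^2 + 8*I*h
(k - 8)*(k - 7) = k^2 - 15*k + 56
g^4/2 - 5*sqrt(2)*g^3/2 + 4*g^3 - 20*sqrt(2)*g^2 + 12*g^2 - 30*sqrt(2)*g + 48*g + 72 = (g/2 + 1)*(g + 6)*(g - 3*sqrt(2))*(g - 2*sqrt(2))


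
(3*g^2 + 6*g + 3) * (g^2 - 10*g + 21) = 3*g^4 - 24*g^3 + 6*g^2 + 96*g + 63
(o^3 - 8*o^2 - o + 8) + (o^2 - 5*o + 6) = o^3 - 7*o^2 - 6*o + 14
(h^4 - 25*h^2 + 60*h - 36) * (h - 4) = h^5 - 4*h^4 - 25*h^3 + 160*h^2 - 276*h + 144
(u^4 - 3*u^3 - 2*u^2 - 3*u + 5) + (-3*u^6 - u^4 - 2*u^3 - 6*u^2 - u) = -3*u^6 - 5*u^3 - 8*u^2 - 4*u + 5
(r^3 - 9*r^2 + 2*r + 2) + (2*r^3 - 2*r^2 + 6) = 3*r^3 - 11*r^2 + 2*r + 8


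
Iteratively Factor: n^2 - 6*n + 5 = (n - 5)*(n - 1)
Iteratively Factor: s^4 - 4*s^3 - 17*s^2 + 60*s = (s - 3)*(s^3 - s^2 - 20*s) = s*(s - 3)*(s^2 - s - 20) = s*(s - 3)*(s + 4)*(s - 5)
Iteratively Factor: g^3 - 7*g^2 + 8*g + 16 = (g - 4)*(g^2 - 3*g - 4) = (g - 4)^2*(g + 1)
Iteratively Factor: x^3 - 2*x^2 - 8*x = (x + 2)*(x^2 - 4*x) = (x - 4)*(x + 2)*(x)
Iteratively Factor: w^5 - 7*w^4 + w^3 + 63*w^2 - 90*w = (w - 5)*(w^4 - 2*w^3 - 9*w^2 + 18*w) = (w - 5)*(w + 3)*(w^3 - 5*w^2 + 6*w) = w*(w - 5)*(w + 3)*(w^2 - 5*w + 6) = w*(w - 5)*(w - 2)*(w + 3)*(w - 3)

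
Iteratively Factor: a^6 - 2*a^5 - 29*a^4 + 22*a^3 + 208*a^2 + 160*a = (a + 4)*(a^5 - 6*a^4 - 5*a^3 + 42*a^2 + 40*a) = (a + 1)*(a + 4)*(a^4 - 7*a^3 + 2*a^2 + 40*a) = a*(a + 1)*(a + 4)*(a^3 - 7*a^2 + 2*a + 40) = a*(a + 1)*(a + 2)*(a + 4)*(a^2 - 9*a + 20) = a*(a - 5)*(a + 1)*(a + 2)*(a + 4)*(a - 4)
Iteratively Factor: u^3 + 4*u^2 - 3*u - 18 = (u + 3)*(u^2 + u - 6) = (u + 3)^2*(u - 2)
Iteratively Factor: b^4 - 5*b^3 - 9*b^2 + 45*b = (b)*(b^3 - 5*b^2 - 9*b + 45) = b*(b - 5)*(b^2 - 9) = b*(b - 5)*(b + 3)*(b - 3)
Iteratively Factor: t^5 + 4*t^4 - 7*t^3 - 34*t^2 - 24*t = (t)*(t^4 + 4*t^3 - 7*t^2 - 34*t - 24) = t*(t + 1)*(t^3 + 3*t^2 - 10*t - 24) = t*(t + 1)*(t + 2)*(t^2 + t - 12) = t*(t + 1)*(t + 2)*(t + 4)*(t - 3)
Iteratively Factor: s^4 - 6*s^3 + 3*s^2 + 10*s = (s - 2)*(s^3 - 4*s^2 - 5*s) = (s - 5)*(s - 2)*(s^2 + s) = (s - 5)*(s - 2)*(s + 1)*(s)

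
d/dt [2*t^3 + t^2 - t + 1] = 6*t^2 + 2*t - 1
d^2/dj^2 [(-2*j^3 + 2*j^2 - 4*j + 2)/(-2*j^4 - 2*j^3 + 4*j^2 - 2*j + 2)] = 2*(j^9 - 3*j^8 + 15*j^7 - 2*j^6 - 6*j^5 - 9*j^4 + 30*j^3 - 6*j^2 - 6*j + 2)/(j^12 + 3*j^11 - 3*j^10 - 8*j^9 + 9*j^8 - 3*j^7 - 8*j^6 + 21*j^5 - 21*j^4 + 16*j^3 - 9*j^2 + 3*j - 1)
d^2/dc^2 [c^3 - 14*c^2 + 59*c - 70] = 6*c - 28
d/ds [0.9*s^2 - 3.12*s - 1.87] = 1.8*s - 3.12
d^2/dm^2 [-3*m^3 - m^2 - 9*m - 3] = -18*m - 2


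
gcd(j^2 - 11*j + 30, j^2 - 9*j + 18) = j - 6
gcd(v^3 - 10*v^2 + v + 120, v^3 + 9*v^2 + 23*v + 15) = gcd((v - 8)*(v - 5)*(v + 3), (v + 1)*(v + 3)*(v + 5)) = v + 3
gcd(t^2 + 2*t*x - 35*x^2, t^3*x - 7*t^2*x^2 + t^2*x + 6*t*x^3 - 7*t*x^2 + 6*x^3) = 1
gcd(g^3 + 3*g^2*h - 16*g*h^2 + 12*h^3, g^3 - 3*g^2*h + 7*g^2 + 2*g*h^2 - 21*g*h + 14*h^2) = g^2 - 3*g*h + 2*h^2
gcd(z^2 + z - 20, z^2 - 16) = z - 4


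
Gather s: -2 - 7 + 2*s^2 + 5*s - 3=2*s^2 + 5*s - 12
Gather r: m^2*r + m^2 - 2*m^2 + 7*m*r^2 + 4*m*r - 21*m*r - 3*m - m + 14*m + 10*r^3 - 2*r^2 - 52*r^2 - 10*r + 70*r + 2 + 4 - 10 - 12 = -m^2 + 10*m + 10*r^3 + r^2*(7*m - 54) + r*(m^2 - 17*m + 60) - 16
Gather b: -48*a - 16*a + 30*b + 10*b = -64*a + 40*b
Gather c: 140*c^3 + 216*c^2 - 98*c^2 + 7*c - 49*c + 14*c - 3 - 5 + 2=140*c^3 + 118*c^2 - 28*c - 6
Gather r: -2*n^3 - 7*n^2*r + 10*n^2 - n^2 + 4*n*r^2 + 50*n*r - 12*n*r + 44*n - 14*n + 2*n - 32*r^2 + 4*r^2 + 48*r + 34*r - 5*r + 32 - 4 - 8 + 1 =-2*n^3 + 9*n^2 + 32*n + r^2*(4*n - 28) + r*(-7*n^2 + 38*n + 77) + 21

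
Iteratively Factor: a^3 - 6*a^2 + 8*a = (a)*(a^2 - 6*a + 8) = a*(a - 4)*(a - 2)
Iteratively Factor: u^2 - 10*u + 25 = (u - 5)*(u - 5)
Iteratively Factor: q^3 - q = (q + 1)*(q^2 - q) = (q - 1)*(q + 1)*(q)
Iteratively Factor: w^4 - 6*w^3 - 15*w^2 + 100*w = (w + 4)*(w^3 - 10*w^2 + 25*w) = w*(w + 4)*(w^2 - 10*w + 25) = w*(w - 5)*(w + 4)*(w - 5)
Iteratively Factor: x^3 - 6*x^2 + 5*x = (x - 1)*(x^2 - 5*x) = (x - 5)*(x - 1)*(x)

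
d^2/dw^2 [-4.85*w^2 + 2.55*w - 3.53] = -9.70000000000000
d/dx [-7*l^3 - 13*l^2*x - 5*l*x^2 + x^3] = -13*l^2 - 10*l*x + 3*x^2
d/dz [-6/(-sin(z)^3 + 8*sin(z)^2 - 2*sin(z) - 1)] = 6*(-3*sin(z)^2 + 16*sin(z) - 2)*cos(z)/(sin(z)^3 - 8*sin(z)^2 + 2*sin(z) + 1)^2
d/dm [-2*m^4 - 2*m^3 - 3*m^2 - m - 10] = -8*m^3 - 6*m^2 - 6*m - 1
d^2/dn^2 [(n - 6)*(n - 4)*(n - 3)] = 6*n - 26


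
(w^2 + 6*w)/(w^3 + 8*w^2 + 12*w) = 1/(w + 2)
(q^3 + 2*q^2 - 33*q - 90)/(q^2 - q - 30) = q + 3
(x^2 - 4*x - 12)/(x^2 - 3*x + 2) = (x^2 - 4*x - 12)/(x^2 - 3*x + 2)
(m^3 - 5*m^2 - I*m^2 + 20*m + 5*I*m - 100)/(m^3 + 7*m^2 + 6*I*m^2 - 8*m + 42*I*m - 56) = (m^2 - 5*m*(1 + I) + 25*I)/(m^2 + m*(7 + 2*I) + 14*I)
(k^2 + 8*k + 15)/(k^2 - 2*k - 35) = (k + 3)/(k - 7)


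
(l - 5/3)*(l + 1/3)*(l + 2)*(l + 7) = l^4 + 23*l^3/3 + 13*l^2/9 - 71*l/3 - 70/9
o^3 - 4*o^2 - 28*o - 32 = (o - 8)*(o + 2)^2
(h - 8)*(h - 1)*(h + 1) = h^3 - 8*h^2 - h + 8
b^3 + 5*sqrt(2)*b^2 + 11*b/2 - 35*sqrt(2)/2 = (b - sqrt(2))*(b + 5*sqrt(2)/2)*(b + 7*sqrt(2)/2)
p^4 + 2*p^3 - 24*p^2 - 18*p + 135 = (p - 3)^2*(p + 3)*(p + 5)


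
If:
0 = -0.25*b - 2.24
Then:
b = -8.96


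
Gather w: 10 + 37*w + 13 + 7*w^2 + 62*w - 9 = 7*w^2 + 99*w + 14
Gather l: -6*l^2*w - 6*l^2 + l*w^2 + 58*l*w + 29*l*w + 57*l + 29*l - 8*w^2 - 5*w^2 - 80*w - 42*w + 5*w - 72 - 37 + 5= l^2*(-6*w - 6) + l*(w^2 + 87*w + 86) - 13*w^2 - 117*w - 104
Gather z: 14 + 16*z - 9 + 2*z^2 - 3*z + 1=2*z^2 + 13*z + 6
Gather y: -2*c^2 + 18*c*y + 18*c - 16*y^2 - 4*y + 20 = -2*c^2 + 18*c - 16*y^2 + y*(18*c - 4) + 20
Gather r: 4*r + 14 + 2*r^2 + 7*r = 2*r^2 + 11*r + 14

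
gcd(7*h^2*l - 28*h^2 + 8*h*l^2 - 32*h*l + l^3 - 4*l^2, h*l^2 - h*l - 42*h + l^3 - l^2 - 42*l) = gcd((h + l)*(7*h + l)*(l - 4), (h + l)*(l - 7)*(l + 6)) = h + l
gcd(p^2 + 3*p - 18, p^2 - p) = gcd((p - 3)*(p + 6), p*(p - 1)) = 1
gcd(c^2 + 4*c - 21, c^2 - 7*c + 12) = c - 3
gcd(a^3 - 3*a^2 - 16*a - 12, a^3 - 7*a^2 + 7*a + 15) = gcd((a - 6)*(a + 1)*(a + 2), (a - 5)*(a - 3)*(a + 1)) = a + 1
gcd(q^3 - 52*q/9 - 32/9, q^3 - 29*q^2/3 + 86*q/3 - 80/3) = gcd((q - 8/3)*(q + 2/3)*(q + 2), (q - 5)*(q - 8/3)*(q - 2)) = q - 8/3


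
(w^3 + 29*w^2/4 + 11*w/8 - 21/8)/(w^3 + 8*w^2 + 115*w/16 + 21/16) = 2*(2*w - 1)/(4*w + 1)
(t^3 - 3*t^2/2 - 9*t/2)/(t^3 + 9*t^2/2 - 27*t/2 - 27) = t/(t + 6)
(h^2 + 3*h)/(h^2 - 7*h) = (h + 3)/(h - 7)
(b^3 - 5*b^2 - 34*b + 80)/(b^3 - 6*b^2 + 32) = (b^3 - 5*b^2 - 34*b + 80)/(b^3 - 6*b^2 + 32)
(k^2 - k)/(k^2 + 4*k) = (k - 1)/(k + 4)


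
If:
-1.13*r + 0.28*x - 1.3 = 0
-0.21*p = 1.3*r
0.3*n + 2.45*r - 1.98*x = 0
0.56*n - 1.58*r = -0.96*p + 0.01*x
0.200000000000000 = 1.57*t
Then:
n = -83.07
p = 38.12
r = -6.16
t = 0.13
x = -20.21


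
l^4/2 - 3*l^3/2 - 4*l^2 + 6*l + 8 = (l/2 + 1)*(l - 4)*(l - 2)*(l + 1)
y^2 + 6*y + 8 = (y + 2)*(y + 4)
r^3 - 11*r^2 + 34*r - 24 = (r - 6)*(r - 4)*(r - 1)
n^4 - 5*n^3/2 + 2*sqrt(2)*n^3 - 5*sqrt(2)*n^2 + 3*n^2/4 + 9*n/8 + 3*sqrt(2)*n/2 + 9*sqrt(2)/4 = (n - 3/2)^2*(n + 1/2)*(n + 2*sqrt(2))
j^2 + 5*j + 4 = (j + 1)*(j + 4)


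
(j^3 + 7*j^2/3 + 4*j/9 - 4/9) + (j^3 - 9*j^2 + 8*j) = 2*j^3 - 20*j^2/3 + 76*j/9 - 4/9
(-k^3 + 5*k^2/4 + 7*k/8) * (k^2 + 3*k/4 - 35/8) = -k^5 + k^4/2 + 99*k^3/16 - 77*k^2/16 - 245*k/64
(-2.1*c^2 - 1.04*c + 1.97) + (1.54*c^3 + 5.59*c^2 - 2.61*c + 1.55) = 1.54*c^3 + 3.49*c^2 - 3.65*c + 3.52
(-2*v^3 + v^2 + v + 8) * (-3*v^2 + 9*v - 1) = 6*v^5 - 21*v^4 + 8*v^3 - 16*v^2 + 71*v - 8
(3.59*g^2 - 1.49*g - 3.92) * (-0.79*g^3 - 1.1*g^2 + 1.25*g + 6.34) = -2.8361*g^5 - 2.7719*g^4 + 9.2233*g^3 + 25.2101*g^2 - 14.3466*g - 24.8528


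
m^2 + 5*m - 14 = (m - 2)*(m + 7)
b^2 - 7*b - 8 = (b - 8)*(b + 1)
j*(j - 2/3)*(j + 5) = j^3 + 13*j^2/3 - 10*j/3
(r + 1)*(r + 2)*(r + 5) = r^3 + 8*r^2 + 17*r + 10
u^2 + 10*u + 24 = (u + 4)*(u + 6)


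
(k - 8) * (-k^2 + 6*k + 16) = -k^3 + 14*k^2 - 32*k - 128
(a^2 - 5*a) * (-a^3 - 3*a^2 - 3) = -a^5 + 2*a^4 + 15*a^3 - 3*a^2 + 15*a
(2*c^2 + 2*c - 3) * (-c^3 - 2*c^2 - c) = -2*c^5 - 6*c^4 - 3*c^3 + 4*c^2 + 3*c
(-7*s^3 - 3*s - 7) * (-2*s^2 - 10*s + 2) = 14*s^5 + 70*s^4 - 8*s^3 + 44*s^2 + 64*s - 14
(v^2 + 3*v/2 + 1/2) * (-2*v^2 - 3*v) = -2*v^4 - 6*v^3 - 11*v^2/2 - 3*v/2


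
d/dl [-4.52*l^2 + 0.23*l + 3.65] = 0.23 - 9.04*l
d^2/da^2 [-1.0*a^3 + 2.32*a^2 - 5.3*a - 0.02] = 4.64 - 6.0*a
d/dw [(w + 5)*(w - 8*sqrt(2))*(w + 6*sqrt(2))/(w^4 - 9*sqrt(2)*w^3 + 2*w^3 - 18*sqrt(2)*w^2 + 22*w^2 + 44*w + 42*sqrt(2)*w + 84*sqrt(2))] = (-w^6 - 10*w^5 + 4*sqrt(2)*w^5 + 61*sqrt(2)*w^4 + 264*w^4 - 1604*sqrt(2)*w^3 + 2032*w^3 - 14094*sqrt(2)*w^2 + 4684*w^2 - 16440*sqrt(2)*w + 20448*w + 12096*sqrt(2) + 19440)/(w^8 - 18*sqrt(2)*w^7 + 4*w^7 - 72*sqrt(2)*w^6 + 210*w^6 - 384*sqrt(2)*w^5 + 824*w^5 - 1248*sqrt(2)*w^4 - 204*w^4 - 4112*w^3 + 600*sqrt(2)*w^3 - 584*w^2 + 7392*sqrt(2)*w^2 + 7392*sqrt(2)*w + 14112*w + 14112)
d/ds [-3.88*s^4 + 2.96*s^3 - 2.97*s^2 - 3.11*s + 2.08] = -15.52*s^3 + 8.88*s^2 - 5.94*s - 3.11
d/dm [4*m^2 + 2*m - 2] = 8*m + 2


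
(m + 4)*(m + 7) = m^2 + 11*m + 28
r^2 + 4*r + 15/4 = (r + 3/2)*(r + 5/2)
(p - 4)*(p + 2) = p^2 - 2*p - 8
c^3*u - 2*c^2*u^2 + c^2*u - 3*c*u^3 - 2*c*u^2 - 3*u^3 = (c - 3*u)*(c + u)*(c*u + u)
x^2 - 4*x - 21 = (x - 7)*(x + 3)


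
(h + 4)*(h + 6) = h^2 + 10*h + 24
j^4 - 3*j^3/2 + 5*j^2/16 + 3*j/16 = j*(j - 1)*(j - 3/4)*(j + 1/4)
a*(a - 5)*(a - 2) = a^3 - 7*a^2 + 10*a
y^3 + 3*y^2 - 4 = (y - 1)*(y + 2)^2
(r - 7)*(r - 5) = r^2 - 12*r + 35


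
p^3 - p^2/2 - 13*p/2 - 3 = (p - 3)*(p + 1/2)*(p + 2)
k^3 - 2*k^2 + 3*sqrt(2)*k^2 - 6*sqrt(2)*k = k*(k - 2)*(k + 3*sqrt(2))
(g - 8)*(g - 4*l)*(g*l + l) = g^3*l - 4*g^2*l^2 - 7*g^2*l + 28*g*l^2 - 8*g*l + 32*l^2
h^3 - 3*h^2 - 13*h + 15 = (h - 5)*(h - 1)*(h + 3)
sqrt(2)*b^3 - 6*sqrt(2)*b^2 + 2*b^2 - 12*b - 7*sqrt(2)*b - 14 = (b - 7)*(b + sqrt(2))*(sqrt(2)*b + sqrt(2))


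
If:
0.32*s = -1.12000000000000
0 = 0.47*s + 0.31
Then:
No Solution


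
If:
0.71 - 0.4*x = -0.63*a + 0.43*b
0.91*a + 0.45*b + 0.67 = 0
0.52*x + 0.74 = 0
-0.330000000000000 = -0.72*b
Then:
No Solution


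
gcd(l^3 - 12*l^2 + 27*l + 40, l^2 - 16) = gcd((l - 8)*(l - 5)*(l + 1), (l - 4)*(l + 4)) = 1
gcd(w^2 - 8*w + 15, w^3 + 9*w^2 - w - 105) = w - 3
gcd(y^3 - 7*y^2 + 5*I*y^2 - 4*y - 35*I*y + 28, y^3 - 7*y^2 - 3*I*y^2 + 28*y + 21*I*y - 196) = y^2 + y*(-7 + 4*I) - 28*I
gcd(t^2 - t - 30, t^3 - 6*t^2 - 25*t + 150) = t^2 - t - 30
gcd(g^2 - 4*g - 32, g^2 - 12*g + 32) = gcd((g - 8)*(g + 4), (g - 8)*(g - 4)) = g - 8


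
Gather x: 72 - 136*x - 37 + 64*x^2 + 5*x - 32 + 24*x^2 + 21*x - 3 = 88*x^2 - 110*x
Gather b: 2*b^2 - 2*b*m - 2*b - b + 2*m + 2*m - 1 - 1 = 2*b^2 + b*(-2*m - 3) + 4*m - 2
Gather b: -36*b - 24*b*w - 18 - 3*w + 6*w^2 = b*(-24*w - 36) + 6*w^2 - 3*w - 18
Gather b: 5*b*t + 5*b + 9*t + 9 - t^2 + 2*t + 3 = b*(5*t + 5) - t^2 + 11*t + 12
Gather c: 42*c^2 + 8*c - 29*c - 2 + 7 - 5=42*c^2 - 21*c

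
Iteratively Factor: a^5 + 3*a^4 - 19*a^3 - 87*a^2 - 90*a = (a)*(a^4 + 3*a^3 - 19*a^2 - 87*a - 90) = a*(a + 3)*(a^3 - 19*a - 30) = a*(a - 5)*(a + 3)*(a^2 + 5*a + 6) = a*(a - 5)*(a + 3)^2*(a + 2)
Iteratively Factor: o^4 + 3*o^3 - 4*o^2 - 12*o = (o)*(o^3 + 3*o^2 - 4*o - 12) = o*(o + 3)*(o^2 - 4) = o*(o + 2)*(o + 3)*(o - 2)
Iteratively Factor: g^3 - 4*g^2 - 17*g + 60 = (g - 5)*(g^2 + g - 12) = (g - 5)*(g + 4)*(g - 3)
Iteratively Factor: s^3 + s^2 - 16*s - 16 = (s + 1)*(s^2 - 16) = (s + 1)*(s + 4)*(s - 4)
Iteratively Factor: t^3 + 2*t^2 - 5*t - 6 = (t - 2)*(t^2 + 4*t + 3) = (t - 2)*(t + 1)*(t + 3)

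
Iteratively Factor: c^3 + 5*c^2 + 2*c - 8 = (c + 4)*(c^2 + c - 2) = (c + 2)*(c + 4)*(c - 1)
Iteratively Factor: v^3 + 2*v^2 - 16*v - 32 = (v + 4)*(v^2 - 2*v - 8) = (v - 4)*(v + 4)*(v + 2)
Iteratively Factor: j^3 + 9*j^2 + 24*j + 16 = (j + 4)*(j^2 + 5*j + 4) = (j + 4)^2*(j + 1)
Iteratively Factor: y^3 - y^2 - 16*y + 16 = (y - 4)*(y^2 + 3*y - 4) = (y - 4)*(y + 4)*(y - 1)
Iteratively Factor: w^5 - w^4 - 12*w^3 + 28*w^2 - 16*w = (w - 2)*(w^4 + w^3 - 10*w^2 + 8*w) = w*(w - 2)*(w^3 + w^2 - 10*w + 8) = w*(w - 2)^2*(w^2 + 3*w - 4) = w*(w - 2)^2*(w - 1)*(w + 4)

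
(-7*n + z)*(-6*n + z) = 42*n^2 - 13*n*z + z^2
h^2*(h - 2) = h^3 - 2*h^2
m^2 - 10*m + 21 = (m - 7)*(m - 3)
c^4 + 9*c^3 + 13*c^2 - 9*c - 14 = (c - 1)*(c + 1)*(c + 2)*(c + 7)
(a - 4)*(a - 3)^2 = a^3 - 10*a^2 + 33*a - 36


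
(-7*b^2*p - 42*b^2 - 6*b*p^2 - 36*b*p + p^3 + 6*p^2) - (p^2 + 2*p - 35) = -7*b^2*p - 42*b^2 - 6*b*p^2 - 36*b*p + p^3 + 5*p^2 - 2*p + 35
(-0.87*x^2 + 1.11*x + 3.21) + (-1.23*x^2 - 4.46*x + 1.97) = -2.1*x^2 - 3.35*x + 5.18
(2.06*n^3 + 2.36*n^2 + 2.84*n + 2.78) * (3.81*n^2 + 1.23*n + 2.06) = 7.8486*n^5 + 11.5254*n^4 + 17.9668*n^3 + 18.9466*n^2 + 9.2698*n + 5.7268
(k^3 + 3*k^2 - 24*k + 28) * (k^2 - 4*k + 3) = k^5 - k^4 - 33*k^3 + 133*k^2 - 184*k + 84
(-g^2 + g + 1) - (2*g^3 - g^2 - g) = -2*g^3 + 2*g + 1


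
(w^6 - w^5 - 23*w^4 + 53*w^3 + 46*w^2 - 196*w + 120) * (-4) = -4*w^6 + 4*w^5 + 92*w^4 - 212*w^3 - 184*w^2 + 784*w - 480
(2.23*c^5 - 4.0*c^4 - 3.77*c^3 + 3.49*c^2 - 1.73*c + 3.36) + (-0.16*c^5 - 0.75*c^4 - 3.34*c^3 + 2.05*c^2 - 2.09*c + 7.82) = 2.07*c^5 - 4.75*c^4 - 7.11*c^3 + 5.54*c^2 - 3.82*c + 11.18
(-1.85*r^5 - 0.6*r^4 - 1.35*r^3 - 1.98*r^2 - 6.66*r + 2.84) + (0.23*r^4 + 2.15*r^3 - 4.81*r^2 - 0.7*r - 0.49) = -1.85*r^5 - 0.37*r^4 + 0.8*r^3 - 6.79*r^2 - 7.36*r + 2.35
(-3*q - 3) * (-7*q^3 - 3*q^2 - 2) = 21*q^4 + 30*q^3 + 9*q^2 + 6*q + 6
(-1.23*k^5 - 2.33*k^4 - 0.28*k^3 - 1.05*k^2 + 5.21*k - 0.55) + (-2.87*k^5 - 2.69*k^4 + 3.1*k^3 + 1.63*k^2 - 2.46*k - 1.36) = -4.1*k^5 - 5.02*k^4 + 2.82*k^3 + 0.58*k^2 + 2.75*k - 1.91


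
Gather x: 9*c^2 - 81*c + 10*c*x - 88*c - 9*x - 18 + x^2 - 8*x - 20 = 9*c^2 - 169*c + x^2 + x*(10*c - 17) - 38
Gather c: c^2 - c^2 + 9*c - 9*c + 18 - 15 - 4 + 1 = 0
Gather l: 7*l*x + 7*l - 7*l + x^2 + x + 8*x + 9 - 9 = 7*l*x + x^2 + 9*x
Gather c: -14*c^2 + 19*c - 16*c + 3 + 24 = -14*c^2 + 3*c + 27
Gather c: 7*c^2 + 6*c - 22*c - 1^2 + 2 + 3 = 7*c^2 - 16*c + 4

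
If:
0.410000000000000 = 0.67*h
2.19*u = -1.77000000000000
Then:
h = 0.61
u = -0.81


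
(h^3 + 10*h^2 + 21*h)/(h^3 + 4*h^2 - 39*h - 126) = h/(h - 6)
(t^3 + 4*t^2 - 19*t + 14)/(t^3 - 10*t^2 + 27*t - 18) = (t^2 + 5*t - 14)/(t^2 - 9*t + 18)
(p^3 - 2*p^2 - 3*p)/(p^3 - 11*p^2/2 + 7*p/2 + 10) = 2*p*(p - 3)/(2*p^2 - 13*p + 20)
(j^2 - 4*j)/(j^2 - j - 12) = j/(j + 3)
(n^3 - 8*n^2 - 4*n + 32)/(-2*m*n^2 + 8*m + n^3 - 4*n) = (8 - n)/(2*m - n)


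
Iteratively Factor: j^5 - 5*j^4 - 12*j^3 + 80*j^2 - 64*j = (j - 1)*(j^4 - 4*j^3 - 16*j^2 + 64*j) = (j - 4)*(j - 1)*(j^3 - 16*j) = j*(j - 4)*(j - 1)*(j^2 - 16) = j*(j - 4)^2*(j - 1)*(j + 4)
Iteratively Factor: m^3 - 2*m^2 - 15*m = (m + 3)*(m^2 - 5*m) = m*(m + 3)*(m - 5)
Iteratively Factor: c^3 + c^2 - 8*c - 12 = (c - 3)*(c^2 + 4*c + 4) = (c - 3)*(c + 2)*(c + 2)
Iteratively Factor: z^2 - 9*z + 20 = (z - 4)*(z - 5)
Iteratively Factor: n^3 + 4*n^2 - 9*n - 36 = (n + 4)*(n^2 - 9) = (n + 3)*(n + 4)*(n - 3)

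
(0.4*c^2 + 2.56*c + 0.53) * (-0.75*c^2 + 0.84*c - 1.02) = -0.3*c^4 - 1.584*c^3 + 1.3449*c^2 - 2.166*c - 0.5406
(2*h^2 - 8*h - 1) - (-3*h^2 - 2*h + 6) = 5*h^2 - 6*h - 7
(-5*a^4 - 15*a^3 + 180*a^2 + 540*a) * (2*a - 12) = -10*a^5 + 30*a^4 + 540*a^3 - 1080*a^2 - 6480*a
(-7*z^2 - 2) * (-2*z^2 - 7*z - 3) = 14*z^4 + 49*z^3 + 25*z^2 + 14*z + 6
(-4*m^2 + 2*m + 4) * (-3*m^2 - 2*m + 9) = 12*m^4 + 2*m^3 - 52*m^2 + 10*m + 36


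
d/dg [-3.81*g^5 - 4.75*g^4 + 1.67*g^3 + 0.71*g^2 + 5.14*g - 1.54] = -19.05*g^4 - 19.0*g^3 + 5.01*g^2 + 1.42*g + 5.14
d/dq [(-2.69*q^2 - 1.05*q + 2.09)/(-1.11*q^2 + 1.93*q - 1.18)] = (-6.3572*q^2 + 10.9882*q - 2.7947)/(1.2321*q^4 - 4.2846*q^3 + 6.3445*q^2 - 4.5548*q + 1.3924)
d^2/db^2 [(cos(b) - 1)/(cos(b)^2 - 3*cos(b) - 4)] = (9*sin(b)^4*cos(b) - sin(b)^4 + 33*sin(b)^2 + 35*cos(b)/4 + 39*cos(3*b)/4 - cos(5*b)/2 + 18)/(sin(b)^2 + 3*cos(b) + 3)^3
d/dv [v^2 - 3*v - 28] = 2*v - 3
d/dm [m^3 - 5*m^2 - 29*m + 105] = 3*m^2 - 10*m - 29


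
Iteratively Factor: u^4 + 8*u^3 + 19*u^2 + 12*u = (u + 1)*(u^3 + 7*u^2 + 12*u) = (u + 1)*(u + 3)*(u^2 + 4*u) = u*(u + 1)*(u + 3)*(u + 4)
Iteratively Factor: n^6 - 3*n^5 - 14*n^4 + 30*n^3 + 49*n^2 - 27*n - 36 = (n + 1)*(n^5 - 4*n^4 - 10*n^3 + 40*n^2 + 9*n - 36) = (n + 1)*(n + 3)*(n^4 - 7*n^3 + 11*n^2 + 7*n - 12) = (n - 1)*(n + 1)*(n + 3)*(n^3 - 6*n^2 + 5*n + 12) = (n - 4)*(n - 1)*(n + 1)*(n + 3)*(n^2 - 2*n - 3) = (n - 4)*(n - 3)*(n - 1)*(n + 1)*(n + 3)*(n + 1)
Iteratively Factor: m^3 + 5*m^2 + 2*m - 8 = (m + 4)*(m^2 + m - 2) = (m - 1)*(m + 4)*(m + 2)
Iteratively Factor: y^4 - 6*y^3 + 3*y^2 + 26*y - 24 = (y - 1)*(y^3 - 5*y^2 - 2*y + 24) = (y - 1)*(y + 2)*(y^2 - 7*y + 12) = (y - 4)*(y - 1)*(y + 2)*(y - 3)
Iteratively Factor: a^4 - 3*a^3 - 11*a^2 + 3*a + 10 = (a + 2)*(a^3 - 5*a^2 - a + 5) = (a + 1)*(a + 2)*(a^2 - 6*a + 5) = (a - 1)*(a + 1)*(a + 2)*(a - 5)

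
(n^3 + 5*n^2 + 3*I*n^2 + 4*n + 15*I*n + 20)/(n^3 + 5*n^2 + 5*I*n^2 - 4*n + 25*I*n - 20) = (n - I)/(n + I)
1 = 1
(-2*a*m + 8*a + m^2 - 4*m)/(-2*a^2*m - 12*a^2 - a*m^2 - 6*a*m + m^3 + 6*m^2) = (m - 4)/(a*m + 6*a + m^2 + 6*m)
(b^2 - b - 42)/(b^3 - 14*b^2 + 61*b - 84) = (b + 6)/(b^2 - 7*b + 12)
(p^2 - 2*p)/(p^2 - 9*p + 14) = p/(p - 7)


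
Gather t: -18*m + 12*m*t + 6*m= 12*m*t - 12*m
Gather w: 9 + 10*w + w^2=w^2 + 10*w + 9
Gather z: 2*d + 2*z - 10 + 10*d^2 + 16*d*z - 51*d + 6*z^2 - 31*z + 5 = 10*d^2 - 49*d + 6*z^2 + z*(16*d - 29) - 5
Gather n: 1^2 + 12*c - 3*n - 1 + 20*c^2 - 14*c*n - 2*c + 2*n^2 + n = 20*c^2 + 10*c + 2*n^2 + n*(-14*c - 2)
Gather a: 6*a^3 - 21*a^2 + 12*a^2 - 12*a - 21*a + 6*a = 6*a^3 - 9*a^2 - 27*a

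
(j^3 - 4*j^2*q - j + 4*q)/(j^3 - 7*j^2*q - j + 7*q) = (-j + 4*q)/(-j + 7*q)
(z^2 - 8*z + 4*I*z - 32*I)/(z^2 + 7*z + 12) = (z^2 + 4*z*(-2 + I) - 32*I)/(z^2 + 7*z + 12)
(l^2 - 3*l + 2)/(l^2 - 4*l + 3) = (l - 2)/(l - 3)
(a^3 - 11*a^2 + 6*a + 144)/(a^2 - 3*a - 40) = (a^2 - 3*a - 18)/(a + 5)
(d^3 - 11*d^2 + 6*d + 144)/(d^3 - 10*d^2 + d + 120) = (d - 6)/(d - 5)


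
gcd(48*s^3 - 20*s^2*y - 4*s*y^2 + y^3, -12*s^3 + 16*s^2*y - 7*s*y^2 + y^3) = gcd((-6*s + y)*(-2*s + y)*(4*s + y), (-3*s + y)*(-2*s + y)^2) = -2*s + y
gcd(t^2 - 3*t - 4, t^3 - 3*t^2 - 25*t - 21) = t + 1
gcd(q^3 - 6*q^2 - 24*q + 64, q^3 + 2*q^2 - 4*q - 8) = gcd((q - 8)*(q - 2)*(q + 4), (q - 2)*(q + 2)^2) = q - 2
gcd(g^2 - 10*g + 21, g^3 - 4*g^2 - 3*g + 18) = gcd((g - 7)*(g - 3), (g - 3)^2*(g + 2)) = g - 3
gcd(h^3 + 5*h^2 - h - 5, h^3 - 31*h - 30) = h^2 + 6*h + 5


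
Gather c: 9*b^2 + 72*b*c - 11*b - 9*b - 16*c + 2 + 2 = 9*b^2 - 20*b + c*(72*b - 16) + 4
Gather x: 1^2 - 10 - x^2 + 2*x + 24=-x^2 + 2*x + 15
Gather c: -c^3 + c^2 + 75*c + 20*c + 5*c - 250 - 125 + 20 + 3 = -c^3 + c^2 + 100*c - 352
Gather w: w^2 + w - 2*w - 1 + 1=w^2 - w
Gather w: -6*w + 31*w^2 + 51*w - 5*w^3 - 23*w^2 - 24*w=-5*w^3 + 8*w^2 + 21*w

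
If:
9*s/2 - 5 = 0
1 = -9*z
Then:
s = 10/9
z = -1/9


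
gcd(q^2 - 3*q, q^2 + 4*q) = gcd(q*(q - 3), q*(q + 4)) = q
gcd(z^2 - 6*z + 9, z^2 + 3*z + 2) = 1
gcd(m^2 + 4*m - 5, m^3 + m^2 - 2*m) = m - 1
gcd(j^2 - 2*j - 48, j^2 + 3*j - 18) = j + 6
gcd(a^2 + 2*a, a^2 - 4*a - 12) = a + 2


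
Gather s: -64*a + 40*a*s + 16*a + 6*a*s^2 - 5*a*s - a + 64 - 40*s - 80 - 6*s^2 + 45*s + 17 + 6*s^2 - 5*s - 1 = 6*a*s^2 + 35*a*s - 49*a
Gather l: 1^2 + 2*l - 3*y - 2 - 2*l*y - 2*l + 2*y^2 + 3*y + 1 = -2*l*y + 2*y^2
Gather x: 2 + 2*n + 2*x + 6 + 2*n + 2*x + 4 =4*n + 4*x + 12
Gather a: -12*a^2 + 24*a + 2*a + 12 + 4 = -12*a^2 + 26*a + 16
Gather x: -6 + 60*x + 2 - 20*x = 40*x - 4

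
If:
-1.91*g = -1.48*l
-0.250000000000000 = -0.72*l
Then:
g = 0.27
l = 0.35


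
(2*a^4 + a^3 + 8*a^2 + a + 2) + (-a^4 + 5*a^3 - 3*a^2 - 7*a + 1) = a^4 + 6*a^3 + 5*a^2 - 6*a + 3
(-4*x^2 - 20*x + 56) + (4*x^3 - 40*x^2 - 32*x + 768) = 4*x^3 - 44*x^2 - 52*x + 824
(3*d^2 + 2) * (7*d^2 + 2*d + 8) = 21*d^4 + 6*d^3 + 38*d^2 + 4*d + 16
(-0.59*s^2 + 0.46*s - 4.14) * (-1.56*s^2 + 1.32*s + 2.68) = 0.9204*s^4 - 1.4964*s^3 + 5.4844*s^2 - 4.232*s - 11.0952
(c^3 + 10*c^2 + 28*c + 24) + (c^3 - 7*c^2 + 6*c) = 2*c^3 + 3*c^2 + 34*c + 24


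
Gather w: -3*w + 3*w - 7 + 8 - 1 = 0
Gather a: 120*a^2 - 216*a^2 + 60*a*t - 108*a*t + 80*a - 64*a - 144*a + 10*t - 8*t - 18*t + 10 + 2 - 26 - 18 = -96*a^2 + a*(-48*t - 128) - 16*t - 32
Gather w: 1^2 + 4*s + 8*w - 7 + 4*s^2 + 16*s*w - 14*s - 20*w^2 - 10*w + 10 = 4*s^2 - 10*s - 20*w^2 + w*(16*s - 2) + 4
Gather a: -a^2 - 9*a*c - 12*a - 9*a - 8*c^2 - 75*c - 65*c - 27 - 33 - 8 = -a^2 + a*(-9*c - 21) - 8*c^2 - 140*c - 68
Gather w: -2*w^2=-2*w^2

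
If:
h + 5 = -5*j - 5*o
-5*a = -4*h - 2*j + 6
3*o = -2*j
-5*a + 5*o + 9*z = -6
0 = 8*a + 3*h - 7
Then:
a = -82/187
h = 655/187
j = -954/187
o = 636/187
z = -4712/1683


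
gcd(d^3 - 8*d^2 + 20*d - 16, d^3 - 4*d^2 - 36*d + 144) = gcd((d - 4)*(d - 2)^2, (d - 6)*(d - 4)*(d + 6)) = d - 4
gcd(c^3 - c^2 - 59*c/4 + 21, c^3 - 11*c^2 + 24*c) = 1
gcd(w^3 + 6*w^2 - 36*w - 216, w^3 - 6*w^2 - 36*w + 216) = w^2 - 36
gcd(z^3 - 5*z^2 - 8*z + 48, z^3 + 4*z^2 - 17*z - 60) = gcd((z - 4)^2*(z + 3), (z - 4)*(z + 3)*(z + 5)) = z^2 - z - 12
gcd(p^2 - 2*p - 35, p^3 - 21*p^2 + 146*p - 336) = p - 7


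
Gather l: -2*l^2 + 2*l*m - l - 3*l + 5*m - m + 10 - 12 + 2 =-2*l^2 + l*(2*m - 4) + 4*m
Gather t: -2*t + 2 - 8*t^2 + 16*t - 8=-8*t^2 + 14*t - 6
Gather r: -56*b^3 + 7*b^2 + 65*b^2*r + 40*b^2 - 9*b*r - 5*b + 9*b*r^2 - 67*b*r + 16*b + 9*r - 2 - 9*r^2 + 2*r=-56*b^3 + 47*b^2 + 11*b + r^2*(9*b - 9) + r*(65*b^2 - 76*b + 11) - 2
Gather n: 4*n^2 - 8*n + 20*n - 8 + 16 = 4*n^2 + 12*n + 8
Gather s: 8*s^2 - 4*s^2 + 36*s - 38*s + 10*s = 4*s^2 + 8*s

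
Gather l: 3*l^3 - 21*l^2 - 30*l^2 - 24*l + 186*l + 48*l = 3*l^3 - 51*l^2 + 210*l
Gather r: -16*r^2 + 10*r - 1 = -16*r^2 + 10*r - 1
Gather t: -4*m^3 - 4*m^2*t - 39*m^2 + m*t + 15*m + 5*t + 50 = -4*m^3 - 39*m^2 + 15*m + t*(-4*m^2 + m + 5) + 50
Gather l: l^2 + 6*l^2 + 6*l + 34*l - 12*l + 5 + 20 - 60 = 7*l^2 + 28*l - 35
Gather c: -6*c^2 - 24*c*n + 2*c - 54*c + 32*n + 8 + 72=-6*c^2 + c*(-24*n - 52) + 32*n + 80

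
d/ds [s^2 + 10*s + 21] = 2*s + 10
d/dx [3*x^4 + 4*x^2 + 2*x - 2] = 12*x^3 + 8*x + 2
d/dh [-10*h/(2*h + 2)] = -5/(h + 1)^2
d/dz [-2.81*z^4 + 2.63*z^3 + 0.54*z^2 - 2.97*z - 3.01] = -11.24*z^3 + 7.89*z^2 + 1.08*z - 2.97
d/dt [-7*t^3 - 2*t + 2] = -21*t^2 - 2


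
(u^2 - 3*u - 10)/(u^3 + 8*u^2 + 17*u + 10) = (u - 5)/(u^2 + 6*u + 5)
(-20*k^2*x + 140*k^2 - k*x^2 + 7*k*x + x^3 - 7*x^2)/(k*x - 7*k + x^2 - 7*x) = (-20*k^2 - k*x + x^2)/(k + x)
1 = 1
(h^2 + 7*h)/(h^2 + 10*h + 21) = h/(h + 3)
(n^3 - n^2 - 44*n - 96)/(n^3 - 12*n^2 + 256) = (n + 3)/(n - 8)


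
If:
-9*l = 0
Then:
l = 0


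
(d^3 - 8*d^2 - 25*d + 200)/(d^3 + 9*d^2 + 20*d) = (d^2 - 13*d + 40)/(d*(d + 4))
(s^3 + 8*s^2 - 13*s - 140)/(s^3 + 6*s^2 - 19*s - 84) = (s + 5)/(s + 3)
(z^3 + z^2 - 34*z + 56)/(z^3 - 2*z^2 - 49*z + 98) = (z - 4)/(z - 7)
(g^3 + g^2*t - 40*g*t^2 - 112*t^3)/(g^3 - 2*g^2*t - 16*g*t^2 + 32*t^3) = (g^2 - 3*g*t - 28*t^2)/(g^2 - 6*g*t + 8*t^2)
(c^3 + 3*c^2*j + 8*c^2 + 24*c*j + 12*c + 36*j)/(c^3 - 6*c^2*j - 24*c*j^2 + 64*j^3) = (c^3 + 3*c^2*j + 8*c^2 + 24*c*j + 12*c + 36*j)/(c^3 - 6*c^2*j - 24*c*j^2 + 64*j^3)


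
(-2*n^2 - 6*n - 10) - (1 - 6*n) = -2*n^2 - 11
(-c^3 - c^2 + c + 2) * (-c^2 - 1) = c^5 + c^4 - c^2 - c - 2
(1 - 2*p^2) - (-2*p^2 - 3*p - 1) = 3*p + 2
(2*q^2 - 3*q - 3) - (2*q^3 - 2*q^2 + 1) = -2*q^3 + 4*q^2 - 3*q - 4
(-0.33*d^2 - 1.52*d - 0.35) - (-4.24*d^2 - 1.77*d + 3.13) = 3.91*d^2 + 0.25*d - 3.48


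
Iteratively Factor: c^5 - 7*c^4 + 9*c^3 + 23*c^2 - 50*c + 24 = (c - 4)*(c^4 - 3*c^3 - 3*c^2 + 11*c - 6) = (c - 4)*(c - 3)*(c^3 - 3*c + 2) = (c - 4)*(c - 3)*(c - 1)*(c^2 + c - 2) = (c - 4)*(c - 3)*(c - 1)*(c + 2)*(c - 1)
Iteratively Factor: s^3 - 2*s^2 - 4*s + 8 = (s - 2)*(s^2 - 4) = (s - 2)^2*(s + 2)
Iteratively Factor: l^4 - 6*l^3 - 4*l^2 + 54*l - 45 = (l - 1)*(l^3 - 5*l^2 - 9*l + 45) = (l - 5)*(l - 1)*(l^2 - 9) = (l - 5)*(l - 1)*(l + 3)*(l - 3)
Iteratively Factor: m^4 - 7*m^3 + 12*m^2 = (m)*(m^3 - 7*m^2 + 12*m) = m*(m - 4)*(m^2 - 3*m) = m^2*(m - 4)*(m - 3)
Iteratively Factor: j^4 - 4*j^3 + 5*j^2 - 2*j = (j - 2)*(j^3 - 2*j^2 + j) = j*(j - 2)*(j^2 - 2*j + 1) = j*(j - 2)*(j - 1)*(j - 1)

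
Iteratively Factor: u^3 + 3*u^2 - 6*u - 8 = (u + 1)*(u^2 + 2*u - 8) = (u - 2)*(u + 1)*(u + 4)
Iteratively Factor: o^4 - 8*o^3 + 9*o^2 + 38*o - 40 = (o - 4)*(o^3 - 4*o^2 - 7*o + 10) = (o - 4)*(o + 2)*(o^2 - 6*o + 5) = (o - 5)*(o - 4)*(o + 2)*(o - 1)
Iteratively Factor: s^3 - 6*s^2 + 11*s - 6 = (s - 2)*(s^2 - 4*s + 3) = (s - 3)*(s - 2)*(s - 1)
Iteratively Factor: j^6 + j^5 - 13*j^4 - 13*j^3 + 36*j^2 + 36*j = (j + 2)*(j^5 - j^4 - 11*j^3 + 9*j^2 + 18*j) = (j + 2)*(j + 3)*(j^4 - 4*j^3 + j^2 + 6*j) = (j - 2)*(j + 2)*(j + 3)*(j^3 - 2*j^2 - 3*j) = (j - 3)*(j - 2)*(j + 2)*(j + 3)*(j^2 + j) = (j - 3)*(j - 2)*(j + 1)*(j + 2)*(j + 3)*(j)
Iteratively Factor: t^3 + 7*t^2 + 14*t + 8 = (t + 1)*(t^2 + 6*t + 8) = (t + 1)*(t + 4)*(t + 2)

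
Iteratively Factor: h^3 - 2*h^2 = (h)*(h^2 - 2*h) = h*(h - 2)*(h)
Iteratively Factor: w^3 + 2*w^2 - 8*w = (w - 2)*(w^2 + 4*w) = (w - 2)*(w + 4)*(w)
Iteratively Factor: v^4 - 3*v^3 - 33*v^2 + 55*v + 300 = (v - 5)*(v^3 + 2*v^2 - 23*v - 60) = (v - 5)*(v + 3)*(v^2 - v - 20) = (v - 5)^2*(v + 3)*(v + 4)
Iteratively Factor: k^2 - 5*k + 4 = (k - 4)*(k - 1)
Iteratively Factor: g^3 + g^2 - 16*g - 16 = (g - 4)*(g^2 + 5*g + 4) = (g - 4)*(g + 1)*(g + 4)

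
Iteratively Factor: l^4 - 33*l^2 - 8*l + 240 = (l - 5)*(l^3 + 5*l^2 - 8*l - 48) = (l - 5)*(l + 4)*(l^2 + l - 12) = (l - 5)*(l + 4)^2*(l - 3)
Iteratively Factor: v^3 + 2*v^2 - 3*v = (v - 1)*(v^2 + 3*v) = (v - 1)*(v + 3)*(v)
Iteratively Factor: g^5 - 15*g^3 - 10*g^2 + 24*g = (g - 4)*(g^4 + 4*g^3 + g^2 - 6*g) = (g - 4)*(g + 3)*(g^3 + g^2 - 2*g) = (g - 4)*(g + 2)*(g + 3)*(g^2 - g) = (g - 4)*(g - 1)*(g + 2)*(g + 3)*(g)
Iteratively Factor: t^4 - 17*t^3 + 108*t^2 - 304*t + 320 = (t - 4)*(t^3 - 13*t^2 + 56*t - 80) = (t - 4)^2*(t^2 - 9*t + 20) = (t - 4)^3*(t - 5)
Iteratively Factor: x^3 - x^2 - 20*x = (x + 4)*(x^2 - 5*x) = (x - 5)*(x + 4)*(x)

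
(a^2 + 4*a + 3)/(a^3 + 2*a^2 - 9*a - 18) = (a + 1)/(a^2 - a - 6)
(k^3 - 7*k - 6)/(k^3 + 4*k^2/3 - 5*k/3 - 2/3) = 3*(k^2 - 2*k - 3)/(3*k^2 - 2*k - 1)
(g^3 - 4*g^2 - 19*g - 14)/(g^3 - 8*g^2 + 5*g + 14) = (g + 2)/(g - 2)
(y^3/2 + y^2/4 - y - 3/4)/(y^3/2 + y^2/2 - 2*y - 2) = (2*y^2 - y - 3)/(2*(y^2 - 4))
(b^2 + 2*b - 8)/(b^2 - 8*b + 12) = (b + 4)/(b - 6)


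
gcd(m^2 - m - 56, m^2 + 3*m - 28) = m + 7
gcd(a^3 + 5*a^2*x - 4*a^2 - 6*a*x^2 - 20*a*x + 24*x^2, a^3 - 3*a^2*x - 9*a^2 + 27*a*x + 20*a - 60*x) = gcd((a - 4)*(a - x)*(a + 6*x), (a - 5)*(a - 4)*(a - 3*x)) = a - 4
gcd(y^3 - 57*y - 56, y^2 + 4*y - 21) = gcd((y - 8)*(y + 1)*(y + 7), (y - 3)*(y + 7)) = y + 7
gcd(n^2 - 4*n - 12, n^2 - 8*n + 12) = n - 6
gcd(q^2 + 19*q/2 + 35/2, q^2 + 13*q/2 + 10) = q + 5/2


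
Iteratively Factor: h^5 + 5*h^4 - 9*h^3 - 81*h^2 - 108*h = (h + 3)*(h^4 + 2*h^3 - 15*h^2 - 36*h) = (h + 3)^2*(h^3 - h^2 - 12*h) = (h - 4)*(h + 3)^2*(h^2 + 3*h) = h*(h - 4)*(h + 3)^2*(h + 3)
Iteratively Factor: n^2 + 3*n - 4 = (n - 1)*(n + 4)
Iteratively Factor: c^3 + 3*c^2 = (c)*(c^2 + 3*c) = c*(c + 3)*(c)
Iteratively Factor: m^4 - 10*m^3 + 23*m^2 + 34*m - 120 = (m - 4)*(m^3 - 6*m^2 - m + 30) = (m - 5)*(m - 4)*(m^2 - m - 6) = (m - 5)*(m - 4)*(m - 3)*(m + 2)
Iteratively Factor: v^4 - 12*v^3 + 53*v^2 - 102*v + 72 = (v - 4)*(v^3 - 8*v^2 + 21*v - 18) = (v - 4)*(v - 2)*(v^2 - 6*v + 9) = (v - 4)*(v - 3)*(v - 2)*(v - 3)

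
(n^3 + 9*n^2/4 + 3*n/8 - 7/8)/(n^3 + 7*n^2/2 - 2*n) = (4*n^2 + 11*n + 7)/(4*n*(n + 4))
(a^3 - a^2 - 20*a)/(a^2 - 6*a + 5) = a*(a + 4)/(a - 1)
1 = 1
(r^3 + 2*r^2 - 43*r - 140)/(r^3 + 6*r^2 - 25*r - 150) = (r^2 - 3*r - 28)/(r^2 + r - 30)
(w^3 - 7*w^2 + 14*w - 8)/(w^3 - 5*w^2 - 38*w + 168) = (w^2 - 3*w + 2)/(w^2 - w - 42)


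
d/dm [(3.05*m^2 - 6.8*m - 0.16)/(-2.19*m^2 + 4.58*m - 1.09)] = (-0.923000000000002*m^2 - 7.3498*m + 8.1448)/(4.7961*m^4 - 20.0604*m^3 + 25.7506*m^2 - 9.9844*m + 1.1881)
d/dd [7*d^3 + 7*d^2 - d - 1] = 21*d^2 + 14*d - 1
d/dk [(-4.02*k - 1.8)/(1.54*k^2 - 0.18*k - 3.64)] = (6.1908*k^2 + 5.544*k + 14.3088)/(2.3716*k^4 - 0.5544*k^3 - 11.1788*k^2 + 1.3104*k + 13.2496)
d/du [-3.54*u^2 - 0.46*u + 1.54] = -7.08*u - 0.46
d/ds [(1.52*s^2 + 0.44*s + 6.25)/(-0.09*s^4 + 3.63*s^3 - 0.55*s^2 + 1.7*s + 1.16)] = (0.2736*s^5 - 5.3988*s^4 - 0.9444*s^3 - 65.2365*s^2 + 10.4014*s - 10.1146)/(0.0081*s^8 - 0.6534*s^7 + 13.2759*s^6 - 4.299*s^5 + 12.4357*s^4 + 6.5516*s^3 + 1.614*s^2 + 3.944*s + 1.3456)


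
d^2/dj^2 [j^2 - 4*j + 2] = 2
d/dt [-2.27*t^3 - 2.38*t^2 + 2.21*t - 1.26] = -6.81*t^2 - 4.76*t + 2.21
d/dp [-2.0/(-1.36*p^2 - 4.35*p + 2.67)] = (-5.44*p - 8.7)/(1.36*p^2 + 4.35*p - 2.67)^2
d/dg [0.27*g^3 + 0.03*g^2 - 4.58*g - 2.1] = 0.81*g^2 + 0.06*g - 4.58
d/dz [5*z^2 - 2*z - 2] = 10*z - 2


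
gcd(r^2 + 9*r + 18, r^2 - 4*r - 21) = r + 3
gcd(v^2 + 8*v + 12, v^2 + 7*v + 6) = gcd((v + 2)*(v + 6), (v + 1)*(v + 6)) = v + 6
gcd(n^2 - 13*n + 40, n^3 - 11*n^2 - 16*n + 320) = n - 8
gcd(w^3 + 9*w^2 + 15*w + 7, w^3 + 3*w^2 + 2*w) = w + 1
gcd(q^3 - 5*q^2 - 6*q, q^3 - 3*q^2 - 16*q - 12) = q^2 - 5*q - 6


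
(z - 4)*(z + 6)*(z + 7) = z^3 + 9*z^2 - 10*z - 168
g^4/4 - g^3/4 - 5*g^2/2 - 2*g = g*(g/4 + 1/2)*(g - 4)*(g + 1)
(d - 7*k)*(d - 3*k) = d^2 - 10*d*k + 21*k^2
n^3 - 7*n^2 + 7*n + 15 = (n - 5)*(n - 3)*(n + 1)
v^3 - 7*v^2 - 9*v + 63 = (v - 7)*(v - 3)*(v + 3)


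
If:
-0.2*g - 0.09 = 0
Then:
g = -0.45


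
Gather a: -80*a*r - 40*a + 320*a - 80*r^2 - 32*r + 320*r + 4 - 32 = a*(280 - 80*r) - 80*r^2 + 288*r - 28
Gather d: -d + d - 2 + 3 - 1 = 0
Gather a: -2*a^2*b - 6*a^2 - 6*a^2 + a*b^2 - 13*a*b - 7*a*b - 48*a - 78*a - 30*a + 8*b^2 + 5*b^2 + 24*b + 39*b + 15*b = a^2*(-2*b - 12) + a*(b^2 - 20*b - 156) + 13*b^2 + 78*b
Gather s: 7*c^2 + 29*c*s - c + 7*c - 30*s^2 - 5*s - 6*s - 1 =7*c^2 + 6*c - 30*s^2 + s*(29*c - 11) - 1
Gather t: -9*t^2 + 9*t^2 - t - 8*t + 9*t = 0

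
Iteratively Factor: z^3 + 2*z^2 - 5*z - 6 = (z + 1)*(z^2 + z - 6) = (z + 1)*(z + 3)*(z - 2)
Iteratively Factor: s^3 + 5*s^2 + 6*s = (s)*(s^2 + 5*s + 6) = s*(s + 3)*(s + 2)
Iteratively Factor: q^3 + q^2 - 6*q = (q)*(q^2 + q - 6) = q*(q - 2)*(q + 3)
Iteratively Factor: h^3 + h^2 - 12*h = (h + 4)*(h^2 - 3*h) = (h - 3)*(h + 4)*(h)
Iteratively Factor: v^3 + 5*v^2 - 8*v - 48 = (v + 4)*(v^2 + v - 12) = (v - 3)*(v + 4)*(v + 4)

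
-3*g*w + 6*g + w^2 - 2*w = (-3*g + w)*(w - 2)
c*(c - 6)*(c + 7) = c^3 + c^2 - 42*c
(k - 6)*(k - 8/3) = k^2 - 26*k/3 + 16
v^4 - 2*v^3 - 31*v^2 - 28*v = v*(v - 7)*(v + 1)*(v + 4)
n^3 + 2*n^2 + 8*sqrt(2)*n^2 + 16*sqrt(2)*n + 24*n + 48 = (n + 2)*(n + 2*sqrt(2))*(n + 6*sqrt(2))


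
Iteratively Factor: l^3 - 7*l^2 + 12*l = (l - 3)*(l^2 - 4*l) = l*(l - 3)*(l - 4)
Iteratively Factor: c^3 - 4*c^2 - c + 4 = (c - 1)*(c^2 - 3*c - 4) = (c - 4)*(c - 1)*(c + 1)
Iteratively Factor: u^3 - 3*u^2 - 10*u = (u)*(u^2 - 3*u - 10) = u*(u + 2)*(u - 5)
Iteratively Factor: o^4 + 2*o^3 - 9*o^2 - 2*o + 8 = (o - 1)*(o^3 + 3*o^2 - 6*o - 8) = (o - 2)*(o - 1)*(o^2 + 5*o + 4) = (o - 2)*(o - 1)*(o + 1)*(o + 4)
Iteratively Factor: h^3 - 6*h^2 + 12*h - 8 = (h - 2)*(h^2 - 4*h + 4) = (h - 2)^2*(h - 2)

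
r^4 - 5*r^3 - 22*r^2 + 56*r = r*(r - 7)*(r - 2)*(r + 4)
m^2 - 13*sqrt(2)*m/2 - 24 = (m - 8*sqrt(2))*(m + 3*sqrt(2)/2)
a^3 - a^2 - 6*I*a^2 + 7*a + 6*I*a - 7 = (a - 1)*(a - 7*I)*(a + I)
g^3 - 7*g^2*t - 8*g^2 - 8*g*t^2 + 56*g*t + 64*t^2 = (g - 8)*(g - 8*t)*(g + t)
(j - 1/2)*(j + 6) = j^2 + 11*j/2 - 3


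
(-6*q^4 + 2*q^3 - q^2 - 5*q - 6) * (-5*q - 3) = 30*q^5 + 8*q^4 - q^3 + 28*q^2 + 45*q + 18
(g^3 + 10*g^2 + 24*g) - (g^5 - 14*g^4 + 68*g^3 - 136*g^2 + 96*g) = -g^5 + 14*g^4 - 67*g^3 + 146*g^2 - 72*g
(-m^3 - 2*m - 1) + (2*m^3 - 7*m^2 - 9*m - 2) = m^3 - 7*m^2 - 11*m - 3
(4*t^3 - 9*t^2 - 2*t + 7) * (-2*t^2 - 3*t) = -8*t^5 + 6*t^4 + 31*t^3 - 8*t^2 - 21*t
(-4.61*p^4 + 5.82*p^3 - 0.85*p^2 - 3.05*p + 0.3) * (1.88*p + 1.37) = -8.6668*p^5 + 4.6259*p^4 + 6.3754*p^3 - 6.8985*p^2 - 3.6145*p + 0.411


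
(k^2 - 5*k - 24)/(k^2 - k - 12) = (k - 8)/(k - 4)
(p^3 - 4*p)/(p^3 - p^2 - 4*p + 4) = p/(p - 1)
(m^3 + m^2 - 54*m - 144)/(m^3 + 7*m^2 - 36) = (m - 8)/(m - 2)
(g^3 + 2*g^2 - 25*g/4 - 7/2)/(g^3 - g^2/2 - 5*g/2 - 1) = (g + 7/2)/(g + 1)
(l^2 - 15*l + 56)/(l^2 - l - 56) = (l - 7)/(l + 7)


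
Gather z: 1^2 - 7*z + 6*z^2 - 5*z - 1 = 6*z^2 - 12*z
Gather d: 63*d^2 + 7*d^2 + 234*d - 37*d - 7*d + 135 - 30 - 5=70*d^2 + 190*d + 100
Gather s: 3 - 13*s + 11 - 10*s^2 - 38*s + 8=-10*s^2 - 51*s + 22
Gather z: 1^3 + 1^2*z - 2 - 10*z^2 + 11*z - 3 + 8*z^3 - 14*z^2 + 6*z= 8*z^3 - 24*z^2 + 18*z - 4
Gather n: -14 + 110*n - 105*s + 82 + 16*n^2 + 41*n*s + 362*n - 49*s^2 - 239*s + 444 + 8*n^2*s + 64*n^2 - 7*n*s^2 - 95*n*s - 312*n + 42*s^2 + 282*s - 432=n^2*(8*s + 80) + n*(-7*s^2 - 54*s + 160) - 7*s^2 - 62*s + 80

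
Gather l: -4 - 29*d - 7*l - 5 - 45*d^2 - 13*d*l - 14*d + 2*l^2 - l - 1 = -45*d^2 - 43*d + 2*l^2 + l*(-13*d - 8) - 10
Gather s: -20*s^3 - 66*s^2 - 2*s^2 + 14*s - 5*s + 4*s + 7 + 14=-20*s^3 - 68*s^2 + 13*s + 21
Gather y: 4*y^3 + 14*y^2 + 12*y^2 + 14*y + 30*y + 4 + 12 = 4*y^3 + 26*y^2 + 44*y + 16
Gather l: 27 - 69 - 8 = -50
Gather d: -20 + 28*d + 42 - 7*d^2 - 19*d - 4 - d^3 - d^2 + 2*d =-d^3 - 8*d^2 + 11*d + 18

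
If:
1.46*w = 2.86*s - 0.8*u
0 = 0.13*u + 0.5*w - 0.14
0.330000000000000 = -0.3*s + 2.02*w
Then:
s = 0.19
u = 0.34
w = 0.19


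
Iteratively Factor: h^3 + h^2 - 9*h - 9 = (h - 3)*(h^2 + 4*h + 3) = (h - 3)*(h + 1)*(h + 3)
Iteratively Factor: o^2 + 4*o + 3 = (o + 3)*(o + 1)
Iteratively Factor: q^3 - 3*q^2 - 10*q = (q + 2)*(q^2 - 5*q) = (q - 5)*(q + 2)*(q)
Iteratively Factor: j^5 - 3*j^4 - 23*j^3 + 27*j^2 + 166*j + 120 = (j - 5)*(j^4 + 2*j^3 - 13*j^2 - 38*j - 24) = (j - 5)*(j + 3)*(j^3 - j^2 - 10*j - 8) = (j - 5)*(j + 1)*(j + 3)*(j^2 - 2*j - 8) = (j - 5)*(j + 1)*(j + 2)*(j + 3)*(j - 4)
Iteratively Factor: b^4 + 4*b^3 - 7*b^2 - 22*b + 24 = (b - 1)*(b^3 + 5*b^2 - 2*b - 24) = (b - 1)*(b + 3)*(b^2 + 2*b - 8) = (b - 2)*(b - 1)*(b + 3)*(b + 4)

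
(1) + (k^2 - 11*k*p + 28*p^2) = k^2 - 11*k*p + 28*p^2 + 1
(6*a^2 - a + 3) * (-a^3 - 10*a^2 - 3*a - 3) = -6*a^5 - 59*a^4 - 11*a^3 - 45*a^2 - 6*a - 9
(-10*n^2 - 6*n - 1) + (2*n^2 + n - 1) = -8*n^2 - 5*n - 2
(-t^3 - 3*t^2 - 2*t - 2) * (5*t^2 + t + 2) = -5*t^5 - 16*t^4 - 15*t^3 - 18*t^2 - 6*t - 4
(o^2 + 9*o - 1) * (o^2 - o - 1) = o^4 + 8*o^3 - 11*o^2 - 8*o + 1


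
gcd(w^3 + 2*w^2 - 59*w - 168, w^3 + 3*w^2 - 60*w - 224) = w^2 - w - 56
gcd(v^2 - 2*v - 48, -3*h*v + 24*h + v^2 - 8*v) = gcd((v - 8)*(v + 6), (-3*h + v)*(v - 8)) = v - 8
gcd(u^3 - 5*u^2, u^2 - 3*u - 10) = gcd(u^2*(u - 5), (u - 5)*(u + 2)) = u - 5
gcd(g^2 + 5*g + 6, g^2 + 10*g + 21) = g + 3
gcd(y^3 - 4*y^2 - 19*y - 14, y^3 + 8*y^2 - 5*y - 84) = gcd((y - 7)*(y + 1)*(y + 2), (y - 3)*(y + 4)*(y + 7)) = 1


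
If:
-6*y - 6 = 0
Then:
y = -1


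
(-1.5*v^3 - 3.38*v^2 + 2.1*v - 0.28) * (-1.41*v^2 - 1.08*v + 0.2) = 2.115*v^5 + 6.3858*v^4 + 0.389400000000001*v^3 - 2.5492*v^2 + 0.7224*v - 0.056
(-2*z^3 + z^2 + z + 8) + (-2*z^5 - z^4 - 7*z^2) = -2*z^5 - z^4 - 2*z^3 - 6*z^2 + z + 8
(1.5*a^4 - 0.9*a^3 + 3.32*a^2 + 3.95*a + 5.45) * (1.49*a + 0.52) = 2.235*a^5 - 0.561*a^4 + 4.4788*a^3 + 7.6119*a^2 + 10.1745*a + 2.834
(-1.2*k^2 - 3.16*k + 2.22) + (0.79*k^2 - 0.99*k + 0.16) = -0.41*k^2 - 4.15*k + 2.38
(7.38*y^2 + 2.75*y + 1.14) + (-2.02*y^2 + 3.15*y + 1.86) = 5.36*y^2 + 5.9*y + 3.0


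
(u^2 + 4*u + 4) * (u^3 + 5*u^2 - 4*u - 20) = u^5 + 9*u^4 + 20*u^3 - 16*u^2 - 96*u - 80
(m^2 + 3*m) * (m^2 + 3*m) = m^4 + 6*m^3 + 9*m^2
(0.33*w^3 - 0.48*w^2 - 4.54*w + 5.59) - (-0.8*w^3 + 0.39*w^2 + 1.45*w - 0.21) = 1.13*w^3 - 0.87*w^2 - 5.99*w + 5.8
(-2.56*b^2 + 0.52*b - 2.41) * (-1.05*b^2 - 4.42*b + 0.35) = 2.688*b^4 + 10.7692*b^3 - 0.663899999999999*b^2 + 10.8342*b - 0.8435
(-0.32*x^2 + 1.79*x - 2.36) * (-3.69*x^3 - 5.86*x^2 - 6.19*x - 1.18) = 1.1808*x^5 - 4.7299*x^4 + 0.199799999999998*x^3 + 3.1271*x^2 + 12.4962*x + 2.7848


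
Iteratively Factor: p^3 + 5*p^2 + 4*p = (p + 1)*(p^2 + 4*p) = p*(p + 1)*(p + 4)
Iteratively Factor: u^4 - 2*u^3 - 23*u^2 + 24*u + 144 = (u - 4)*(u^3 + 2*u^2 - 15*u - 36) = (u - 4)^2*(u^2 + 6*u + 9) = (u - 4)^2*(u + 3)*(u + 3)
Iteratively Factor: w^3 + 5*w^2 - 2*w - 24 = (w - 2)*(w^2 + 7*w + 12) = (w - 2)*(w + 3)*(w + 4)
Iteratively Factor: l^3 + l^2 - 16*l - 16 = (l - 4)*(l^2 + 5*l + 4) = (l - 4)*(l + 1)*(l + 4)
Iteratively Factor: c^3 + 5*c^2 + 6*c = (c)*(c^2 + 5*c + 6) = c*(c + 3)*(c + 2)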